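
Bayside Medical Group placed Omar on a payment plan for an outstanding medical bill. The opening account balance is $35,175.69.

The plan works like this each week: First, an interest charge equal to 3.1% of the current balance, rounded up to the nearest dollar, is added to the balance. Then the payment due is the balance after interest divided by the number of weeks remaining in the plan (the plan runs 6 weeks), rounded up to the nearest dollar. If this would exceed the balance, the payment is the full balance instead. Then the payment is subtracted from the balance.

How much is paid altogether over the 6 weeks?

Week 1: $35,175.69 +$1,091.00 interest = $36,266.69; pay $6,045.00 → $30,221.69
Week 2: $30,221.69 +$937.00 interest = $31,158.69; pay $6,232.00 → $24,926.69
Week 3: $24,926.69 +$773.00 interest = $25,699.69; pay $6,425.00 → $19,274.69
Week 4: $19,274.69 +$598.00 interest = $19,872.69; pay $6,625.00 → $13,247.69
Week 5: $13,247.69 +$411.00 interest = $13,658.69; pay $6,830.00 → $6,828.69
Week 6: $6,828.69 +$212.00 interest = $7,040.69; pay $7,040.69 → $0.00
Total paid: $39,197.69

$39,197.69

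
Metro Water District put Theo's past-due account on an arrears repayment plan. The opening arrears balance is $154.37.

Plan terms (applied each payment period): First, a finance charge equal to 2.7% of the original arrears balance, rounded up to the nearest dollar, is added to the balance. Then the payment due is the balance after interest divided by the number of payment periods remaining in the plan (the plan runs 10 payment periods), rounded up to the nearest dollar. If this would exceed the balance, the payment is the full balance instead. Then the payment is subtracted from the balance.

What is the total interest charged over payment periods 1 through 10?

$50.00

Payment period 1: $154.37 +$5.00 interest = $159.37; pay $16.00 → $143.37
Payment period 2: $143.37 +$5.00 interest = $148.37; pay $17.00 → $131.37
Payment period 3: $131.37 +$5.00 interest = $136.37; pay $18.00 → $118.37
Payment period 4: $118.37 +$5.00 interest = $123.37; pay $18.00 → $105.37
Payment period 5: $105.37 +$5.00 interest = $110.37; pay $19.00 → $91.37
Payment period 6: $91.37 +$5.00 interest = $96.37; pay $20.00 → $76.37
Payment period 7: $76.37 +$5.00 interest = $81.37; pay $21.00 → $60.37
Payment period 8: $60.37 +$5.00 interest = $65.37; pay $22.00 → $43.37
Payment period 9: $43.37 +$5.00 interest = $48.37; pay $25.00 → $23.37
Payment period 10: $23.37 +$5.00 interest = $28.37; pay $28.37 → $0.00
Total interest: $5.00 + $5.00 + $5.00 + $5.00 + $5.00 + $5.00 + $5.00 + $5.00 + $5.00 + $5.00 = $50.00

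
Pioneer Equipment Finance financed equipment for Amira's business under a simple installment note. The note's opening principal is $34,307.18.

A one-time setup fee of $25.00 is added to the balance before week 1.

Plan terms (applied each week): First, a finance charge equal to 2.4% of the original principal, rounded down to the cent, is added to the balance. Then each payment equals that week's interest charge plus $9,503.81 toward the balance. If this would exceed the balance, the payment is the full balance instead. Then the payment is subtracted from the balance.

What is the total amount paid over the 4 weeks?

Week 1: $34,332.18 +$823.37 interest = $35,155.55; pay $10,327.18 → $24,828.37
Week 2: $24,828.37 +$823.37 interest = $25,651.74; pay $10,327.18 → $15,324.56
Week 3: $15,324.56 +$823.37 interest = $16,147.93; pay $10,327.18 → $5,820.75
Week 4: $5,820.75 +$823.37 interest = $6,644.12; pay $6,644.12 → $0.00
Total paid: $37,625.66

$37,625.66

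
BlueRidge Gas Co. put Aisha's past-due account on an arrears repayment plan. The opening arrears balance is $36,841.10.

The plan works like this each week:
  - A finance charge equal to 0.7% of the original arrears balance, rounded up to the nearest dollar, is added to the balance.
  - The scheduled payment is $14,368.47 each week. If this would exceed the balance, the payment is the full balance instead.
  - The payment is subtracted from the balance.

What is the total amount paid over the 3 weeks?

$37,615.10

Week 1: $36,841.10 +$258.00 interest = $37,099.10; pay $14,368.47 → $22,730.63
Week 2: $22,730.63 +$258.00 interest = $22,988.63; pay $14,368.47 → $8,620.16
Week 3: $8,620.16 +$258.00 interest = $8,878.16; pay $8,878.16 → $0.00
Total paid: $37,615.10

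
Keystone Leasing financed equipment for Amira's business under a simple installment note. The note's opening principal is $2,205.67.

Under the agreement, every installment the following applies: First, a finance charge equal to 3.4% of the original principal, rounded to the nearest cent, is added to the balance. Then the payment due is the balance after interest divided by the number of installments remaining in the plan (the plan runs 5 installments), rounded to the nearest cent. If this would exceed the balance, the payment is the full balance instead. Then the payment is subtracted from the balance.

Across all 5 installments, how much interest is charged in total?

# | Opening | Interest | Payment | End bal
1 | $2,205.67 | $74.99 | $456.13 | $1,824.53
2 | $1,824.53 | $74.99 | $474.88 | $1,424.64
3 | $1,424.64 | $74.99 | $499.88 | $999.75
4 | $999.75 | $74.99 | $537.37 | $537.37
5 | $537.37 | $74.99 | $612.36 | $0.00
Total interest: $74.99 + $74.99 + $74.99 + $74.99 + $74.99 = $374.95

$374.95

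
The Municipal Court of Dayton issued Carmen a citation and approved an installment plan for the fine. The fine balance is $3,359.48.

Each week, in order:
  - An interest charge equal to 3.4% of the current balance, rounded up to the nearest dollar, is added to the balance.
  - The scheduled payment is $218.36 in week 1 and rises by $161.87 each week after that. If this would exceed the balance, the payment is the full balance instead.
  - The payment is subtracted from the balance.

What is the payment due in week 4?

$703.97

Week 1: opening $3,359.48; interest $115.00 → $3,474.48; payment $218.36; balance $3,256.12
Week 2: opening $3,256.12; interest $111.00 → $3,367.12; payment $380.23; balance $2,986.89
Week 3: opening $2,986.89; interest $102.00 → $3,088.89; payment $542.10; balance $2,546.79
Week 4: opening $2,546.79; interest $87.00 → $2,633.79; payment $703.97; balance $1,929.82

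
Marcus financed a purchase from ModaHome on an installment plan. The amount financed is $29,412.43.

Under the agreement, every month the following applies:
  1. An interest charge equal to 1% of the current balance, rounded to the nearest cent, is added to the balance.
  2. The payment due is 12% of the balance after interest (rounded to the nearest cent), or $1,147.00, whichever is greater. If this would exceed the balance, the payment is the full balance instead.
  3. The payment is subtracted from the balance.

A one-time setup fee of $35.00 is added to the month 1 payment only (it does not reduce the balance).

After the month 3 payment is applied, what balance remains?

Month 1: $29,412.43 +$294.12 interest = $29,706.55; pay $3,564.79 (+ $35.00 fee) → $26,141.76
Month 2: $26,141.76 +$261.42 interest = $26,403.18; pay $3,168.38 → $23,234.80
Month 3: $23,234.80 +$232.35 interest = $23,467.15; pay $2,816.06 → $20,651.09

$20,651.09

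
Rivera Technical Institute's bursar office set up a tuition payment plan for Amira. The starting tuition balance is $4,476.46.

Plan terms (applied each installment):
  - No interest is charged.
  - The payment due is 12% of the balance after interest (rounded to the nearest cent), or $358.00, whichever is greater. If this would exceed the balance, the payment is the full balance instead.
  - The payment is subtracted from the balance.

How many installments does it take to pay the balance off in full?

Installment 1: $4,476.46 − $537.18 → $3,939.28
Installment 2: $3,939.28 − $472.71 → $3,466.57
Installment 3: $3,466.57 − $415.99 → $3,050.58
Installment 4: $3,050.58 − $366.07 → $2,684.51
Installment 5: $2,684.51 − $358.00 → $2,326.51
Installment 6: $2,326.51 − $358.00 → $1,968.51
Installment 7: $1,968.51 − $358.00 → $1,610.51
Installment 8: $1,610.51 − $358.00 → $1,252.51
Installment 9: $1,252.51 − $358.00 → $894.51
Installment 10: $894.51 − $358.00 → $536.51
Installment 11: $536.51 − $358.00 → $178.51
Installment 12: $178.51 − $178.51 → $0.00
Balance reaches $0.00 in installment 12.

12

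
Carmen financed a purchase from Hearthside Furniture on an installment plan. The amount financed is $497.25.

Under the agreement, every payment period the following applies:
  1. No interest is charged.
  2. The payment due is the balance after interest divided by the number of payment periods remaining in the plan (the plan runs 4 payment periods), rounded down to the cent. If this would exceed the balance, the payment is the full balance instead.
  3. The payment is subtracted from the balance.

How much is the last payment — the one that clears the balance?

$124.32

Payment period 1: $497.25 − $124.31 → $372.94
Payment period 2: $372.94 − $124.31 → $248.63
Payment period 3: $248.63 − $124.31 → $124.32
Payment period 4: $124.32 − $124.32 → $0.00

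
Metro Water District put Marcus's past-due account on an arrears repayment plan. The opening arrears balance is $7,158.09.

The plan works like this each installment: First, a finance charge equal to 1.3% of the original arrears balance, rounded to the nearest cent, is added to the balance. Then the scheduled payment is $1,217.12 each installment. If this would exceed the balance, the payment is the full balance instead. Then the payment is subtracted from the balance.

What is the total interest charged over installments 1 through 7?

$651.42

# | Opening | Interest | Payment | End bal
1 | $7,158.09 | $93.06 | $1,217.12 | $6,034.03
2 | $6,034.03 | $93.06 | $1,217.12 | $4,909.97
3 | $4,909.97 | $93.06 | $1,217.12 | $3,785.91
4 | $3,785.91 | $93.06 | $1,217.12 | $2,661.85
5 | $2,661.85 | $93.06 | $1,217.12 | $1,537.79
6 | $1,537.79 | $93.06 | $1,217.12 | $413.73
7 | $413.73 | $93.06 | $506.79 | $0.00
Total interest: $93.06 + $93.06 + $93.06 + $93.06 + $93.06 + $93.06 + $93.06 = $651.42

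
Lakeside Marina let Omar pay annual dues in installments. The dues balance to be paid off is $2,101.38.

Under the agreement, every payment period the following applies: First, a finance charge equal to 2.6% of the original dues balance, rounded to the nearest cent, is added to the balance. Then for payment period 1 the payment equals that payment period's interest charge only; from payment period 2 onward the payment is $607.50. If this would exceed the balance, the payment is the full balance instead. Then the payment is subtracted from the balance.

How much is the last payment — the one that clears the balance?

# | Opening | Interest | Payment | End bal
1 | $2,101.38 | $54.64 | $54.64 | $2,101.38
2 | $2,101.38 | $54.64 | $607.50 | $1,548.52
3 | $1,548.52 | $54.64 | $607.50 | $995.66
4 | $995.66 | $54.64 | $607.50 | $442.80
5 | $442.80 | $54.64 | $497.44 | $0.00

$497.44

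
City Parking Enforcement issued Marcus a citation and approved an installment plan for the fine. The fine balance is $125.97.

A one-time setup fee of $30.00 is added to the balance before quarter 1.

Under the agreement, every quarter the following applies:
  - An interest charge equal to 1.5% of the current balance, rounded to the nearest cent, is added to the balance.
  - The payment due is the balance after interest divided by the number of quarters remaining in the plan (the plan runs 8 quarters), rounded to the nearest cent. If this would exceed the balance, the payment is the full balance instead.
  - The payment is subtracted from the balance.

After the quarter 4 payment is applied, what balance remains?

Quarter 1: opening $155.97; interest $2.34 → $158.31; payment $19.79; balance $138.52
Quarter 2: opening $138.52; interest $2.08 → $140.60; payment $20.09; balance $120.51
Quarter 3: opening $120.51; interest $1.81 → $122.32; payment $20.39; balance $101.93
Quarter 4: opening $101.93; interest $1.53 → $103.46; payment $20.69; balance $82.77

$82.77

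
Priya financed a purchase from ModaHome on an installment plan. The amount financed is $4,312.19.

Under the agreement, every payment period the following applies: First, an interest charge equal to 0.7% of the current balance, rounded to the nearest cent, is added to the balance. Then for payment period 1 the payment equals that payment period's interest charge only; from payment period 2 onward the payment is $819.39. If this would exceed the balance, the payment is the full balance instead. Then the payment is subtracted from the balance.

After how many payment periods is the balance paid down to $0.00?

7

# | Opening | Interest | Payment | End bal
1 | $4,312.19 | $30.19 | $30.19 | $4,312.19
2 | $4,312.19 | $30.19 | $819.39 | $3,522.99
3 | $3,522.99 | $24.66 | $819.39 | $2,728.26
4 | $2,728.26 | $19.10 | $819.39 | $1,927.97
5 | $1,927.97 | $13.50 | $819.39 | $1,122.08
6 | $1,122.08 | $7.85 | $819.39 | $310.54
7 | $310.54 | $2.17 | $312.71 | $0.00
Balance reaches $0.00 in payment period 7.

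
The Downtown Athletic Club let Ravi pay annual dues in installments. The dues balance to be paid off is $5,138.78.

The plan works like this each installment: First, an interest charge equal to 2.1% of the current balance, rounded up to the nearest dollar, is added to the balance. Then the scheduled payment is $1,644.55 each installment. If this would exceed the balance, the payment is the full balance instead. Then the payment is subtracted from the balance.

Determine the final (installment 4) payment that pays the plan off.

Installment 1: $5,138.78 +$108.00 interest = $5,246.78; pay $1,644.55 → $3,602.23
Installment 2: $3,602.23 +$76.00 interest = $3,678.23; pay $1,644.55 → $2,033.68
Installment 3: $2,033.68 +$43.00 interest = $2,076.68; pay $1,644.55 → $432.13
Installment 4: $432.13 +$10.00 interest = $442.13; pay $442.13 → $0.00

$442.13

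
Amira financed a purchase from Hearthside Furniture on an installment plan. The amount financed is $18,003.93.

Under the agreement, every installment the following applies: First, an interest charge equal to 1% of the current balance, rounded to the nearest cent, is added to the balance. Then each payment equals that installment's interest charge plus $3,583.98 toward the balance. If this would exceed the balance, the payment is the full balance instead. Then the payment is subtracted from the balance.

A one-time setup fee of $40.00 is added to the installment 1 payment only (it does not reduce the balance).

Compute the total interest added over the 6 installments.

$542.64

Installment 1: opening $18,003.93; interest $180.04 → $18,183.97; payment $3,764.02 (+ $40.00 fee); balance $14,419.95
Installment 2: opening $14,419.95; interest $144.20 → $14,564.15; payment $3,728.18; balance $10,835.97
Installment 3: opening $10,835.97; interest $108.36 → $10,944.33; payment $3,692.34; balance $7,251.99
Installment 4: opening $7,251.99; interest $72.52 → $7,324.51; payment $3,656.50; balance $3,668.01
Installment 5: opening $3,668.01; interest $36.68 → $3,704.69; payment $3,620.66; balance $84.03
Installment 6: opening $84.03; interest $0.84 → $84.87; payment $84.87; balance $0.00
Total interest: $180.04 + $144.20 + $108.36 + $72.52 + $36.68 + $0.84 = $542.64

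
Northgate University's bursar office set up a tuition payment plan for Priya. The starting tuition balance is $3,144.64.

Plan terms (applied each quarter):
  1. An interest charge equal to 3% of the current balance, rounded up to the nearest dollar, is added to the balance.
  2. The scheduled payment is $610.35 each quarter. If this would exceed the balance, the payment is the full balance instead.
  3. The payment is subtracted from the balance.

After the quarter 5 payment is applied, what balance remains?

$406.89

Quarter 1: opening $3,144.64; interest $95.00 → $3,239.64; payment $610.35; balance $2,629.29
Quarter 2: opening $2,629.29; interest $79.00 → $2,708.29; payment $610.35; balance $2,097.94
Quarter 3: opening $2,097.94; interest $63.00 → $2,160.94; payment $610.35; balance $1,550.59
Quarter 4: opening $1,550.59; interest $47.00 → $1,597.59; payment $610.35; balance $987.24
Quarter 5: opening $987.24; interest $30.00 → $1,017.24; payment $610.35; balance $406.89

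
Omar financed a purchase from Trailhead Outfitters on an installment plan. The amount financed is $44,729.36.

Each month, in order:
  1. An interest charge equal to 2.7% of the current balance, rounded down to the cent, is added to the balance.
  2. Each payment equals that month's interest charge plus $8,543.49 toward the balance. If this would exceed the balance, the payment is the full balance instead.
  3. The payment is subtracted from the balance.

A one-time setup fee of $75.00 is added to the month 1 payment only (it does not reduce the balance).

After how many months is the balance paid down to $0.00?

6

Month 1: opening $44,729.36; interest $1,207.69 → $45,937.05; payment $9,751.18 (+ $75.00 fee); balance $36,185.87
Month 2: opening $36,185.87; interest $977.01 → $37,162.88; payment $9,520.50; balance $27,642.38
Month 3: opening $27,642.38; interest $746.34 → $28,388.72; payment $9,289.83; balance $19,098.89
Month 4: opening $19,098.89; interest $515.67 → $19,614.56; payment $9,059.16; balance $10,555.40
Month 5: opening $10,555.40; interest $284.99 → $10,840.39; payment $8,828.48; balance $2,011.91
Month 6: opening $2,011.91; interest $54.32 → $2,066.23; payment $2,066.23; balance $0.00
Balance reaches $0.00 in month 6.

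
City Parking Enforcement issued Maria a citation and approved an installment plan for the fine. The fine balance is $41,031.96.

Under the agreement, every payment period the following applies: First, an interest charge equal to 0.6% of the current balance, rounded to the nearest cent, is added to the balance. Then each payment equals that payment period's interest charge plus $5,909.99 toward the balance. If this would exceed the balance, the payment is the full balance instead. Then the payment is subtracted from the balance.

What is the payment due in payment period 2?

$6,120.72

Payment period 1: $41,031.96 +$246.19 interest = $41,278.15; pay $6,156.18 → $35,121.97
Payment period 2: $35,121.97 +$210.73 interest = $35,332.70; pay $6,120.72 → $29,211.98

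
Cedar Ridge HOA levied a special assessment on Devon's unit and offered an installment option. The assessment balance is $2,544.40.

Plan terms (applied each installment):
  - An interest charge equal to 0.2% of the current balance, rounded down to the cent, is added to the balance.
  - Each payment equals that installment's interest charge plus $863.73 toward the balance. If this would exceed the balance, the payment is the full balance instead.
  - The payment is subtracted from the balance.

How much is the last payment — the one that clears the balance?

$818.57

Installment 1: opening $2,544.40; interest $5.08 → $2,549.48; payment $868.81; balance $1,680.67
Installment 2: opening $1,680.67; interest $3.36 → $1,684.03; payment $867.09; balance $816.94
Installment 3: opening $816.94; interest $1.63 → $818.57; payment $818.57; balance $0.00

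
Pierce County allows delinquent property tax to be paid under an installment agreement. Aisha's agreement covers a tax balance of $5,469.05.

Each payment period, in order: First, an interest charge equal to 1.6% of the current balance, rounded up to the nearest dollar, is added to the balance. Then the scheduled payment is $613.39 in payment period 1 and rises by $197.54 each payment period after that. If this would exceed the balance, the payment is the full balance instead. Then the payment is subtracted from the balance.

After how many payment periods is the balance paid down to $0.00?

6

Payment period 1: $5,469.05 +$88.00 interest = $5,557.05; pay $613.39 → $4,943.66
Payment period 2: $4,943.66 +$80.00 interest = $5,023.66; pay $810.93 → $4,212.73
Payment period 3: $4,212.73 +$68.00 interest = $4,280.73; pay $1,008.47 → $3,272.26
Payment period 4: $3,272.26 +$53.00 interest = $3,325.26; pay $1,206.01 → $2,119.25
Payment period 5: $2,119.25 +$34.00 interest = $2,153.25; pay $1,403.55 → $749.70
Payment period 6: $749.70 +$12.00 interest = $761.70; pay $761.70 → $0.00
Balance reaches $0.00 in payment period 6.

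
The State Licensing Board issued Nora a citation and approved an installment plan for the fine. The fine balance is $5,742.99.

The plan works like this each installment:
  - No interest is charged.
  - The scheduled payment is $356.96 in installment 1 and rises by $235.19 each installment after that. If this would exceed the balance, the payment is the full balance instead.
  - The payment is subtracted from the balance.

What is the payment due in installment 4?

$1,062.53

Installment 1: opening $5,742.99; payment $356.96; balance $5,386.03
Installment 2: opening $5,386.03; payment $592.15; balance $4,793.88
Installment 3: opening $4,793.88; payment $827.34; balance $3,966.54
Installment 4: opening $3,966.54; payment $1,062.53; balance $2,904.01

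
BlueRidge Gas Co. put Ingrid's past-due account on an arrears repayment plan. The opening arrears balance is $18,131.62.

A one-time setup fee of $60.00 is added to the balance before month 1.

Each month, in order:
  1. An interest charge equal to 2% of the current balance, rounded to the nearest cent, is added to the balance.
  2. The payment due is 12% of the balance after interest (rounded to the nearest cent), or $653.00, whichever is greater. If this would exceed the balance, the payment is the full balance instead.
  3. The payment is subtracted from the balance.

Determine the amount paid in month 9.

# | Opening | Interest | Payment | End bal
1 | $18,191.62 | $363.83 | $2,226.65 | $16,328.80
2 | $16,328.80 | $326.58 | $1,998.65 | $14,656.73
3 | $14,656.73 | $293.13 | $1,793.98 | $13,155.88
4 | $13,155.88 | $263.12 | $1,610.28 | $11,808.72
5 | $11,808.72 | $236.17 | $1,445.39 | $10,599.50
6 | $10,599.50 | $211.99 | $1,297.38 | $9,514.11
7 | $9,514.11 | $190.28 | $1,164.53 | $8,539.86
8 | $8,539.86 | $170.80 | $1,045.28 | $7,665.38
9 | $7,665.38 | $153.31 | $938.24 | $6,880.45

$938.24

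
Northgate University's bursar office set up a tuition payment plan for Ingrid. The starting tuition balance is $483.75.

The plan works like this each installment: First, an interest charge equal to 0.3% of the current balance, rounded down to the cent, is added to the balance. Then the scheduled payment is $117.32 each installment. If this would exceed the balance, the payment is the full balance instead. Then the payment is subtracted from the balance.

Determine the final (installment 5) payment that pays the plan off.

Installment 1: opening $483.75; interest $1.45 → $485.20; payment $117.32; balance $367.88
Installment 2: opening $367.88; interest $1.10 → $368.98; payment $117.32; balance $251.66
Installment 3: opening $251.66; interest $0.75 → $252.41; payment $117.32; balance $135.09
Installment 4: opening $135.09; interest $0.40 → $135.49; payment $117.32; balance $18.17
Installment 5: opening $18.17; interest $0.05 → $18.22; payment $18.22; balance $0.00

$18.22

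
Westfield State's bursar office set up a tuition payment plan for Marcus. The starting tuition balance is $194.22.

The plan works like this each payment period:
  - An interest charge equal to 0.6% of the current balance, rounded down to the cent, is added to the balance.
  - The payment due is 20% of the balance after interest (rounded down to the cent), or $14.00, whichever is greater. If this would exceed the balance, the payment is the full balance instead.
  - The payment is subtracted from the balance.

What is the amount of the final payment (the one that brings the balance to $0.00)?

$10.69

# | Opening | Interest | Payment | End bal
1 | $194.22 | $1.16 | $39.07 | $156.31
2 | $156.31 | $0.93 | $31.44 | $125.80
3 | $125.80 | $0.75 | $25.31 | $101.24
4 | $101.24 | $0.60 | $20.36 | $81.48
5 | $81.48 | $0.48 | $16.39 | $65.57
6 | $65.57 | $0.39 | $14.00 | $51.96
7 | $51.96 | $0.31 | $14.00 | $38.27
8 | $38.27 | $0.22 | $14.00 | $24.49
9 | $24.49 | $0.14 | $14.00 | $10.63
10 | $10.63 | $0.06 | $10.69 | $0.00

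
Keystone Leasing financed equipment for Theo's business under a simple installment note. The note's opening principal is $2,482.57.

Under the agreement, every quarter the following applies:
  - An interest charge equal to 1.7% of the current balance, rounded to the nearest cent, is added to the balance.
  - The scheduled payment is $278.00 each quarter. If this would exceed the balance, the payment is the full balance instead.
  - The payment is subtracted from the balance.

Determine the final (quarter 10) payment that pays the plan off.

$213.80

Quarter 1: $2,482.57 +$42.20 interest = $2,524.77; pay $278.00 → $2,246.77
Quarter 2: $2,246.77 +$38.20 interest = $2,284.97; pay $278.00 → $2,006.97
Quarter 3: $2,006.97 +$34.12 interest = $2,041.09; pay $278.00 → $1,763.09
Quarter 4: $1,763.09 +$29.97 interest = $1,793.06; pay $278.00 → $1,515.06
Quarter 5: $1,515.06 +$25.76 interest = $1,540.82; pay $278.00 → $1,262.82
Quarter 6: $1,262.82 +$21.47 interest = $1,284.29; pay $278.00 → $1,006.29
Quarter 7: $1,006.29 +$17.11 interest = $1,023.40; pay $278.00 → $745.40
Quarter 8: $745.40 +$12.67 interest = $758.07; pay $278.00 → $480.07
Quarter 9: $480.07 +$8.16 interest = $488.23; pay $278.00 → $210.23
Quarter 10: $210.23 +$3.57 interest = $213.80; pay $213.80 → $0.00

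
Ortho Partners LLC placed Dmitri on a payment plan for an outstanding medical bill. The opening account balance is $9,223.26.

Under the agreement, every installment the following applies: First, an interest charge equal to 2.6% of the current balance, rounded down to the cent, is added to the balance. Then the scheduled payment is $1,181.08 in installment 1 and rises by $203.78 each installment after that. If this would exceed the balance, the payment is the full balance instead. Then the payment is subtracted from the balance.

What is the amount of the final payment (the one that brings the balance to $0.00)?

$31.54

Installment 1: $9,223.26 +$239.80 interest = $9,463.06; pay $1,181.08 → $8,281.98
Installment 2: $8,281.98 +$215.33 interest = $8,497.31; pay $1,384.86 → $7,112.45
Installment 3: $7,112.45 +$184.92 interest = $7,297.37; pay $1,588.64 → $5,708.73
Installment 4: $5,708.73 +$148.42 interest = $5,857.15; pay $1,792.42 → $4,064.73
Installment 5: $4,064.73 +$105.68 interest = $4,170.41; pay $1,996.20 → $2,174.21
Installment 6: $2,174.21 +$56.52 interest = $2,230.73; pay $2,199.98 → $30.75
Installment 7: $30.75 +$0.79 interest = $31.54; pay $31.54 → $0.00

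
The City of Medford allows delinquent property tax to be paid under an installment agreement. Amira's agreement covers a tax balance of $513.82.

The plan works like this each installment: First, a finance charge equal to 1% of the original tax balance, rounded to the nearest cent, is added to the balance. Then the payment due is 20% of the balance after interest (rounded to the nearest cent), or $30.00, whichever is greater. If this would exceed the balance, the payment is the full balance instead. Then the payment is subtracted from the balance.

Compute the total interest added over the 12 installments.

Installment 1: opening $513.82; interest $5.14 → $518.96; payment $103.79; balance $415.17
Installment 2: opening $415.17; interest $5.14 → $420.31; payment $84.06; balance $336.25
Installment 3: opening $336.25; interest $5.14 → $341.39; payment $68.28; balance $273.11
Installment 4: opening $273.11; interest $5.14 → $278.25; payment $55.65; balance $222.60
Installment 5: opening $222.60; interest $5.14 → $227.74; payment $45.55; balance $182.19
Installment 6: opening $182.19; interest $5.14 → $187.33; payment $37.47; balance $149.86
Installment 7: opening $149.86; interest $5.14 → $155.00; payment $31.00; balance $124.00
Installment 8: opening $124.00; interest $5.14 → $129.14; payment $30.00; balance $99.14
Installment 9: opening $99.14; interest $5.14 → $104.28; payment $30.00; balance $74.28
Installment 10: opening $74.28; interest $5.14 → $79.42; payment $30.00; balance $49.42
Installment 11: opening $49.42; interest $5.14 → $54.56; payment $30.00; balance $24.56
Installment 12: opening $24.56; interest $5.14 → $29.70; payment $29.70; balance $0.00
Total interest: $5.14 + $5.14 + $5.14 + $5.14 + $5.14 + $5.14 + $5.14 + $5.14 + $5.14 + $5.14 + $5.14 + $5.14 = $61.68

$61.68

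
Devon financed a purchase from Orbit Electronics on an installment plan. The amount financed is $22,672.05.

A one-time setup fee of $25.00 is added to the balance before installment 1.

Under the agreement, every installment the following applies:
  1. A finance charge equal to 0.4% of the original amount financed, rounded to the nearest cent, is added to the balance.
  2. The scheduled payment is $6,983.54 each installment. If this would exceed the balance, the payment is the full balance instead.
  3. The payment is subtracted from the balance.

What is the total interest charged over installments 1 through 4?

Installment 1: $22,697.05 +$90.69 interest = $22,787.74; pay $6,983.54 → $15,804.20
Installment 2: $15,804.20 +$90.69 interest = $15,894.89; pay $6,983.54 → $8,911.35
Installment 3: $8,911.35 +$90.69 interest = $9,002.04; pay $6,983.54 → $2,018.50
Installment 4: $2,018.50 +$90.69 interest = $2,109.19; pay $2,109.19 → $0.00
Total interest: $90.69 + $90.69 + $90.69 + $90.69 = $362.76

$362.76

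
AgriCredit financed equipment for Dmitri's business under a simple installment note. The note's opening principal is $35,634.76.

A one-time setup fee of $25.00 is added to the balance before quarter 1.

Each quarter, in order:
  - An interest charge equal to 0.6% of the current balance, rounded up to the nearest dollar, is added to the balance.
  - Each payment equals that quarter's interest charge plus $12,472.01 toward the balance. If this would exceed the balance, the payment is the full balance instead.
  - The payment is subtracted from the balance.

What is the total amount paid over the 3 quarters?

$36,078.76

Quarter 1: opening $35,659.76; interest $214.00 → $35,873.76; payment $12,686.01; balance $23,187.75
Quarter 2: opening $23,187.75; interest $140.00 → $23,327.75; payment $12,612.01; balance $10,715.74
Quarter 3: opening $10,715.74; interest $65.00 → $10,780.74; payment $10,780.74; balance $0.00
Total paid: $36,078.76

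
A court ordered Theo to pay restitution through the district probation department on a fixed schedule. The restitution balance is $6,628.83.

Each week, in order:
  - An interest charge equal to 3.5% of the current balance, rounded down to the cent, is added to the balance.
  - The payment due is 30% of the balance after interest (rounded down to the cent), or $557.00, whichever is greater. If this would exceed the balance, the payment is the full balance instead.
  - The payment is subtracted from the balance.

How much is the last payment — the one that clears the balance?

$293.89

Week 1: opening $6,628.83; interest $232.00 → $6,860.83; payment $2,058.24; balance $4,802.59
Week 2: opening $4,802.59; interest $168.09 → $4,970.68; payment $1,491.20; balance $3,479.48
Week 3: opening $3,479.48; interest $121.78 → $3,601.26; payment $1,080.37; balance $2,520.89
Week 4: opening $2,520.89; interest $88.23 → $2,609.12; payment $782.73; balance $1,826.39
Week 5: opening $1,826.39; interest $63.92 → $1,890.31; payment $567.09; balance $1,323.22
Week 6: opening $1,323.22; interest $46.31 → $1,369.53; payment $557.00; balance $812.53
Week 7: opening $812.53; interest $28.43 → $840.96; payment $557.00; balance $283.96
Week 8: opening $283.96; interest $9.93 → $293.89; payment $293.89; balance $0.00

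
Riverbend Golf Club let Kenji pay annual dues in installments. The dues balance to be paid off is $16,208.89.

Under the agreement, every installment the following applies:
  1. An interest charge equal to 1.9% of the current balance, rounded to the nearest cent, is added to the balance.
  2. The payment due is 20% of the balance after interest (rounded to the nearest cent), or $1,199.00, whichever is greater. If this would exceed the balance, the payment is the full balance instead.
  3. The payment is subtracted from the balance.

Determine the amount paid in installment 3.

Installment 1: opening $16,208.89; interest $307.97 → $16,516.86; payment $3,303.37; balance $13,213.49
Installment 2: opening $13,213.49; interest $251.06 → $13,464.55; payment $2,692.91; balance $10,771.64
Installment 3: opening $10,771.64; interest $204.66 → $10,976.30; payment $2,195.26; balance $8,781.04

$2,195.26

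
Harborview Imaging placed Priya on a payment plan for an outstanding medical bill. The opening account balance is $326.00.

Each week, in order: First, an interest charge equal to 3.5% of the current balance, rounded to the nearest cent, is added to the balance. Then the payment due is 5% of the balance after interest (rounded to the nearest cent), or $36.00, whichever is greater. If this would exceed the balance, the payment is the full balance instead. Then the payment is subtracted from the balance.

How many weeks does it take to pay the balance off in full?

# | Opening | Interest | Payment | End bal
1 | $326.00 | $11.41 | $36.00 | $301.41
2 | $301.41 | $10.55 | $36.00 | $275.96
3 | $275.96 | $9.66 | $36.00 | $249.62
4 | $249.62 | $8.74 | $36.00 | $222.36
5 | $222.36 | $7.78 | $36.00 | $194.14
6 | $194.14 | $6.79 | $36.00 | $164.93
7 | $164.93 | $5.77 | $36.00 | $134.70
8 | $134.70 | $4.71 | $36.00 | $103.41
9 | $103.41 | $3.62 | $36.00 | $71.03
10 | $71.03 | $2.49 | $36.00 | $37.52
11 | $37.52 | $1.31 | $36.00 | $2.83
12 | $2.83 | $0.10 | $2.93 | $0.00
Balance reaches $0.00 in week 12.

12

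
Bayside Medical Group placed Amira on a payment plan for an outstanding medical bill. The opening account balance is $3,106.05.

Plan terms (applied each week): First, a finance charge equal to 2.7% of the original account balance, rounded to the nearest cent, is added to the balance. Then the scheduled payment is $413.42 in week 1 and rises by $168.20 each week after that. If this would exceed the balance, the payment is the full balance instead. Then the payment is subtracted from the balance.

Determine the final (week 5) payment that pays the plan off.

$862.47

Week 1: opening $3,106.05; interest $83.86 → $3,189.91; payment $413.42; balance $2,776.49
Week 2: opening $2,776.49; interest $83.86 → $2,860.35; payment $581.62; balance $2,278.73
Week 3: opening $2,278.73; interest $83.86 → $2,362.59; payment $749.82; balance $1,612.77
Week 4: opening $1,612.77; interest $83.86 → $1,696.63; payment $918.02; balance $778.61
Week 5: opening $778.61; interest $83.86 → $862.47; payment $862.47; balance $0.00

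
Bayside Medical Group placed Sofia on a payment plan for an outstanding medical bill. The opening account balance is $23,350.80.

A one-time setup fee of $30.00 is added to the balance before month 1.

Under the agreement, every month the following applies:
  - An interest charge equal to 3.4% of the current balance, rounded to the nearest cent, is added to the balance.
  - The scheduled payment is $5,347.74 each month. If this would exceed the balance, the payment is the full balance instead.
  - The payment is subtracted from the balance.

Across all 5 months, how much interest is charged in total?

Month 1: opening $23,380.80; interest $794.95 → $24,175.75; payment $5,347.74; balance $18,828.01
Month 2: opening $18,828.01; interest $640.15 → $19,468.16; payment $5,347.74; balance $14,120.42
Month 3: opening $14,120.42; interest $480.09 → $14,600.51; payment $5,347.74; balance $9,252.77
Month 4: opening $9,252.77; interest $314.59 → $9,567.36; payment $5,347.74; balance $4,219.62
Month 5: opening $4,219.62; interest $143.47 → $4,363.09; payment $4,363.09; balance $0.00
Total interest: $794.95 + $640.15 + $480.09 + $314.59 + $143.47 = $2,373.25

$2,373.25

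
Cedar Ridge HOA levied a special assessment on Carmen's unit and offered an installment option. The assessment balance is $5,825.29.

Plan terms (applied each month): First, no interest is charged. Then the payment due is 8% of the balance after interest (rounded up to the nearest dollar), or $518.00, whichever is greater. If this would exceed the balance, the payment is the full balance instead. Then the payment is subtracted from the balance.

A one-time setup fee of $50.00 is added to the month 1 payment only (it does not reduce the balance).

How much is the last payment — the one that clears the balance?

Month 1: opening $5,825.29; payment $518.00 (+ $50.00 fee); balance $5,307.29
Month 2: opening $5,307.29; payment $518.00; balance $4,789.29
Month 3: opening $4,789.29; payment $518.00; balance $4,271.29
Month 4: opening $4,271.29; payment $518.00; balance $3,753.29
Month 5: opening $3,753.29; payment $518.00; balance $3,235.29
Month 6: opening $3,235.29; payment $518.00; balance $2,717.29
Month 7: opening $2,717.29; payment $518.00; balance $2,199.29
Month 8: opening $2,199.29; payment $518.00; balance $1,681.29
Month 9: opening $1,681.29; payment $518.00; balance $1,163.29
Month 10: opening $1,163.29; payment $518.00; balance $645.29
Month 11: opening $645.29; payment $518.00; balance $127.29
Month 12: opening $127.29; payment $127.29; balance $0.00

$127.29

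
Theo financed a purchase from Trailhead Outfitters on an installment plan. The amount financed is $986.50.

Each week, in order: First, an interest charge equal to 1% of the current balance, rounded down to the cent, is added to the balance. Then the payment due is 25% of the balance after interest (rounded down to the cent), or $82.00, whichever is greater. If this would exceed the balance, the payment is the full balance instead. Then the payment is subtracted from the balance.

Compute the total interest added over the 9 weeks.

Week 1: opening $986.50; interest $9.86 → $996.36; payment $249.09; balance $747.27
Week 2: opening $747.27; interest $7.47 → $754.74; payment $188.68; balance $566.06
Week 3: opening $566.06; interest $5.66 → $571.72; payment $142.93; balance $428.79
Week 4: opening $428.79; interest $4.28 → $433.07; payment $108.26; balance $324.81
Week 5: opening $324.81; interest $3.24 → $328.05; payment $82.01; balance $246.04
Week 6: opening $246.04; interest $2.46 → $248.50; payment $82.00; balance $166.50
Week 7: opening $166.50; interest $1.66 → $168.16; payment $82.00; balance $86.16
Week 8: opening $86.16; interest $0.86 → $87.02; payment $82.00; balance $5.02
Week 9: opening $5.02; interest $0.05 → $5.07; payment $5.07; balance $0.00
Total interest: $9.86 + $7.47 + $5.66 + $4.28 + $3.24 + $2.46 + $1.66 + $0.86 + $0.05 = $35.54

$35.54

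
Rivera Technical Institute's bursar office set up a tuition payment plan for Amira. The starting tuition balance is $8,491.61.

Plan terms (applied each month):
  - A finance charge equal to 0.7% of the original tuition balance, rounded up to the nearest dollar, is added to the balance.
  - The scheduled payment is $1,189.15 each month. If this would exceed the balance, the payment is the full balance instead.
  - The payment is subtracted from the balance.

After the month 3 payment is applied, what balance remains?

# | Opening | Interest | Payment | End bal
1 | $8,491.61 | $60.00 | $1,189.15 | $7,362.46
2 | $7,362.46 | $60.00 | $1,189.15 | $6,233.31
3 | $6,233.31 | $60.00 | $1,189.15 | $5,104.16

$5,104.16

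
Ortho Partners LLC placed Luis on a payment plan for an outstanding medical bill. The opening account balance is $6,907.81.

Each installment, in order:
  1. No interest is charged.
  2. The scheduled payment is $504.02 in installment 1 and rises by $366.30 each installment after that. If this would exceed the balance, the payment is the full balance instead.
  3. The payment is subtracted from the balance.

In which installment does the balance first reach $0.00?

Installment 1: $6,907.81 − $504.02 → $6,403.79
Installment 2: $6,403.79 − $870.32 → $5,533.47
Installment 3: $5,533.47 − $1,236.62 → $4,296.85
Installment 4: $4,296.85 − $1,602.92 → $2,693.93
Installment 5: $2,693.93 − $1,969.22 → $724.71
Installment 6: $724.71 − $724.71 → $0.00
Balance reaches $0.00 in installment 6.

6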